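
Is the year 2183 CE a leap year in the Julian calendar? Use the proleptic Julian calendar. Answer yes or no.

2183 mod 4 = 3, so it is a common year in the Julian calendar.

no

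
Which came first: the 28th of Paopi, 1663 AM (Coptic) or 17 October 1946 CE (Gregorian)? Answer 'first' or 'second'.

second

The two dates have Julian Day Numbers 2432132 and 2432111 respectively.
Since 2432111 < 2432132, the second date comes first.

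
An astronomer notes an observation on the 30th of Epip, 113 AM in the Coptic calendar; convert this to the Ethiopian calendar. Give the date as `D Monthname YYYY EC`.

30 Hamle 389 EC

The source date corresponds to 25 July 397 in the proleptic Gregorian calendar (JDN 1866267).
That day falls on 30 Hamle 389 EC in the Ethiopian calendar.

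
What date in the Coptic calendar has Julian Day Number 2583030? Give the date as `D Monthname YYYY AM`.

17 Koiak 2076 AM

The Gregorian equivalent of JDN 2583030 is 30 December 2359.
In the Coptic calendar that day is 17 Koiak 2076 AM.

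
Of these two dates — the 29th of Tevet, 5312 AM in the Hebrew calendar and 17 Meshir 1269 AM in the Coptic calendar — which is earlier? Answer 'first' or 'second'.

first

Converting both to JDN: 2287921 vs 2288333; the smaller is the first.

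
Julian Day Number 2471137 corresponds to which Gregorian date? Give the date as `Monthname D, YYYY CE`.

Counting from JDN 2299161 = 15 Oct 1582 gives an offset of 171976 days.

August 22, 2053 CE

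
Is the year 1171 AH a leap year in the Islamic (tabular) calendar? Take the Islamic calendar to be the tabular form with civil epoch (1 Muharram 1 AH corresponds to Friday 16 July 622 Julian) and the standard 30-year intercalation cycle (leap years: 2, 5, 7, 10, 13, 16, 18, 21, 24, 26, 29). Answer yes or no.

Year 1171 AH is year 1 of its 30-year cycle; leap positions are 2, 5, 7, 10, 13, 16, 18, 21, 24, 26, 29, so it is a common year (354 days).

no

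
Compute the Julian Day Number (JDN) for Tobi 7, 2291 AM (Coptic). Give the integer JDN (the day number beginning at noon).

Equivalently 19 January 2575 (Gregorian).
JDN 2400001 is 17 November 1858 CE (Gregorian), MJD 0; the target day is +261577 days from there, so JDN = 2661578.

2661578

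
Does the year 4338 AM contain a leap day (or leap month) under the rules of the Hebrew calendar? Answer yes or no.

Hebrew year 4338 is year 6 of its 19-year Metonic cycle; leap years are at positions 3, 6, 8, 11, 14, 17, 19, so it is a leap year (13 months).

yes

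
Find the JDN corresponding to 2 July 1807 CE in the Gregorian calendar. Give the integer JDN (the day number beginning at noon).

2381235

JDN 2451545 is 1 January 2000 CE (Gregorian); the target day is −70310 days from there, so JDN = 2381235.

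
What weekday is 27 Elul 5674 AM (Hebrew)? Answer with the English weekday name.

Friday

This is JDN 2420394 (18 September 1914 Gregorian).
Since JDN mod 7 = 4 (0 = Monday), the day is Friday.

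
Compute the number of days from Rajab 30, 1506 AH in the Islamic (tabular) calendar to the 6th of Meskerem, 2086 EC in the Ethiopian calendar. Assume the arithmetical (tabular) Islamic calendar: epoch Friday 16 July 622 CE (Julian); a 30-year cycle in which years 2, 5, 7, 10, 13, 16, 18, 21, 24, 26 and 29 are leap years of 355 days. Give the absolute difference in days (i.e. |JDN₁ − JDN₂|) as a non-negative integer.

First date → JDN 2481968; second date → JDN 2485772.
The interval is |2481968 − 2485772| = 3804 days.

3804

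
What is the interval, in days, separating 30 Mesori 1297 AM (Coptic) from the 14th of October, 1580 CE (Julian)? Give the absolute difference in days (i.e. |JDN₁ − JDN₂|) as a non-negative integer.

JDN of the first date = 2298753.
JDN of the second date = 2298440.
|2298440 − 2298753| = 313.

313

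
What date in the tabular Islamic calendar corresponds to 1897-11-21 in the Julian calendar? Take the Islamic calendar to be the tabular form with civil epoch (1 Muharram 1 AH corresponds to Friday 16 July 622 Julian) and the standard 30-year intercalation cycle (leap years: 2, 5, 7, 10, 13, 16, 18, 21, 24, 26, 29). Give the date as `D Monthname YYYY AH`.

8 Rajab 1315 AH

Both dates share Julian Day Number 2414262; in the tabular Islamic calendar that is 8 Rajab 1315 AH.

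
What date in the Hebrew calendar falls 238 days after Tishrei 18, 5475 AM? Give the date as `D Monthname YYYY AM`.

Counting 238 days forward from JDN 2347355 reaches JDN 2347593, which is 20 Iyar 5475 AM.

20 Iyar 5475 AM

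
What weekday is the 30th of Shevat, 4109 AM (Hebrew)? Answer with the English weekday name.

Sunday

Equivalently 6 February 349 Gregorian, JDN 1848566.
Since JDN mod 7 = 6 (0 = Monday), the day is Sunday.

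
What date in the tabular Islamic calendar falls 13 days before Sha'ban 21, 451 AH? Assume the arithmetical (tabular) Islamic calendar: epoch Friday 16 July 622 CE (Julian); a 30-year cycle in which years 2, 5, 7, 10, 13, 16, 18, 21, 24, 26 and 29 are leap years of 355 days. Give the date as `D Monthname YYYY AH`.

The starting date is JDN 2108132; 2108132 − 13 = 2108119.
JDN 2108119 corresponds to 8 Sha'ban 451 AH.

8 Sha'ban 451 AH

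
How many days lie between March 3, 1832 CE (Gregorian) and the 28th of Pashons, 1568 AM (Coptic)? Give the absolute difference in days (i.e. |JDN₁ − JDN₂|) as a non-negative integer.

7398

JDN of the first date = 2390246.
JDN of the second date = 2397644.
|2397644 − 2390246| = 7398.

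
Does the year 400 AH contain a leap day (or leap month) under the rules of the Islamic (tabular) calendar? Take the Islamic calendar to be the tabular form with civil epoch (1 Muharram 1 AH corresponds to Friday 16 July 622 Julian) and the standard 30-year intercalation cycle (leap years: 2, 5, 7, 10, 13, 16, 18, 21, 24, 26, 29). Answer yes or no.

Year 400 AH is year 10 of its 30-year cycle; leap positions are 2, 5, 7, 10, 13, 16, 18, 21, 24, 26, 29, so it is a leap year (355 days).

yes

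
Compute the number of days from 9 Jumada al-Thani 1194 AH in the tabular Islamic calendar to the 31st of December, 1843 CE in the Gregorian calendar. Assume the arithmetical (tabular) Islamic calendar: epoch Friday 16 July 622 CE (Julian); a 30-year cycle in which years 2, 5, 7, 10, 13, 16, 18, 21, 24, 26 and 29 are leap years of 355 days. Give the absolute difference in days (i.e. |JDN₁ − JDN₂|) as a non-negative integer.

JDN of the first date = 2371355.
JDN of the second date = 2394566.
|2394566 − 2371355| = 23211.

23211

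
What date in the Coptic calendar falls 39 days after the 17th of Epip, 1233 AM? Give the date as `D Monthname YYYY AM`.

The starting date is JDN 2275334; 2275334 + 39 = 2275373.
JDN 2275373 corresponds to 26 Mesori 1233 AM.

26 Mesori 1233 AM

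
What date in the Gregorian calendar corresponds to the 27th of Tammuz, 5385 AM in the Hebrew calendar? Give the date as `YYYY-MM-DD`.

Julian Day Number of the source date = 2314792.
Converting JDN 2314792 to the Gregorian calendar gives 1 August 1625 CE.

1625-08-01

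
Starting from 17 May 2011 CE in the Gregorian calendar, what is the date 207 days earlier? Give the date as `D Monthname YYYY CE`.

JDN of 17 May 2011 CE = 2455699.
2455699 − 207 = 2455492.
JDN 2455492 in the Gregorian calendar is 22 October 2010 CE.

22 October 2010 CE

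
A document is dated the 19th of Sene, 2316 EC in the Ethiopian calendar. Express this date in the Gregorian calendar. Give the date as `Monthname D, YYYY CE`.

Both dates share Julian Day Number 2570063; in the Gregorian calendar that is 29 June 2324 CE.

June 29, 2324 CE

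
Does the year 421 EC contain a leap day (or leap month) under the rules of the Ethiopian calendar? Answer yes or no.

421 mod 4 = 1; in the Ethiopian calendar a year is leap when year mod 4 = 3, so it is a common year.

no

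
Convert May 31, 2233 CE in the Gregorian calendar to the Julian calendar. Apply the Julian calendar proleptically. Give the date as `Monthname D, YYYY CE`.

May 16, 2233 CE

The Julian–Gregorian offset here is 15 days (Julian trailing).
31 May 2233 Gregorian − 15 days → 16 May 2233 Julian.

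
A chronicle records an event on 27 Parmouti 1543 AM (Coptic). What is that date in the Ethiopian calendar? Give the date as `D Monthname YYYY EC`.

Both dates share Julian Day Number 2388481; in the Ethiopian calendar that is 27 Miyazya 1819 EC.

27 Miyazya 1819 EC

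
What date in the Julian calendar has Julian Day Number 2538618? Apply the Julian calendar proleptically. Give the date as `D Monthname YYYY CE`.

11 May 2238 CE

The Gregorian equivalent of JDN 2538618 is 26 May 2238.
In the Julian calendar that day is 11 May 2238 CE.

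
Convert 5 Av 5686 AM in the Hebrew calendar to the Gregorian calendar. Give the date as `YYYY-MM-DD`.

Julian Day Number of the source date = 2424713.
Converting JDN 2424713 to the Gregorian calendar gives 16 July 1926 CE.

1926-07-16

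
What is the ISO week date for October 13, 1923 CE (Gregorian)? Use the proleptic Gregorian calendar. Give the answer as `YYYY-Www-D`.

1923-W41-6

The weekday is Saturday (ISO weekday 6).
That Saturday belongs to ISO week 41 of ISO year 1923.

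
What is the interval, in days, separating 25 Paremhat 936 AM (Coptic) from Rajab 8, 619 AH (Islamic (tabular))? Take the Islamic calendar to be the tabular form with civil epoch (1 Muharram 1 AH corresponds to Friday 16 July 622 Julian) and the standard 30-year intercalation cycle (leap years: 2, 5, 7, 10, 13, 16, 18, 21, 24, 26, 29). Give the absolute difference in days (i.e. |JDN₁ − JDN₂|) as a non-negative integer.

JDN of the first date = 2166743.
JDN of the second date = 2167623.
|2167623 − 2166743| = 880.

880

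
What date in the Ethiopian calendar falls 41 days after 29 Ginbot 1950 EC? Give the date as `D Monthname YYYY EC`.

10 Hamle 1950 EC

Counting 41 days forward from JDN 2436361 reaches JDN 2436402, which is 10 Hamle 1950 EC.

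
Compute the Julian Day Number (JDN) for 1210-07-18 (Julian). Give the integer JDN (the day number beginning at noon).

In the proleptic Gregorian calendar the same day is 25 July 1210.
JDN 2299161 is 15 October 1582 CE (Gregorian); the target day is −135952 days from there, so JDN = 2163209.

2163209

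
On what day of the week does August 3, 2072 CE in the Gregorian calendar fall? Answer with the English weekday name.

Wednesday

2478058 ≡ 2 (mod 7); counting from Monday = 0 gives Wednesday.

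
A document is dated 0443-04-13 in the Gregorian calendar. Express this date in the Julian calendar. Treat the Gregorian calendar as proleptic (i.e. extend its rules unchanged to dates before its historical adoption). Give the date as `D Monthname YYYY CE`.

12 April 443 CE

The Julian–Gregorian offset here is 1 day (Julian trailing).
13 April 443 Gregorian − 1 day → 12 April 443 Julian.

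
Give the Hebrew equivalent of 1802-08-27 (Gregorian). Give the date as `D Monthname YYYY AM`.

Julian Day Number of the source date = 2379465.
Converting JDN 2379465 to the Hebrew calendar gives 29 Av 5562 AM.

29 Av 5562 AM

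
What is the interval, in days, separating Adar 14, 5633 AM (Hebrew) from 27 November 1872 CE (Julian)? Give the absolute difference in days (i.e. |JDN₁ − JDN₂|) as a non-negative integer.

94

First date → JDN 2405231; second date → JDN 2405137.
The interval is |2405231 − 2405137| = 94 days.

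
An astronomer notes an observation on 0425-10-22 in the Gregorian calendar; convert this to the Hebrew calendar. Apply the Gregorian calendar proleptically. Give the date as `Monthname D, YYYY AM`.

Cheshvan 22, 4186 AM

Both dates share Julian Day Number 1876583; in the Hebrew calendar that is 22 Cheshvan 4186 AM.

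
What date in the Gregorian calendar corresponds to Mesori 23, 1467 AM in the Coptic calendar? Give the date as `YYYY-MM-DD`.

1751-08-27

Both dates share Julian Day Number 2360838; in the Gregorian calendar that is 27 August 1751 CE.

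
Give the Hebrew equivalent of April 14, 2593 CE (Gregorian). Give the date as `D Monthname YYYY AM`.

Julian Day Number of the source date = 2668238.
Converting JDN 2668238 to the Hebrew calendar gives 22 Nisan 6353 AM.

22 Nisan 6353 AM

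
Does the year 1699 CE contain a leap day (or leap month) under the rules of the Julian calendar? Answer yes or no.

no

1699 mod 4 = 3, so it is a common year in the Julian calendar.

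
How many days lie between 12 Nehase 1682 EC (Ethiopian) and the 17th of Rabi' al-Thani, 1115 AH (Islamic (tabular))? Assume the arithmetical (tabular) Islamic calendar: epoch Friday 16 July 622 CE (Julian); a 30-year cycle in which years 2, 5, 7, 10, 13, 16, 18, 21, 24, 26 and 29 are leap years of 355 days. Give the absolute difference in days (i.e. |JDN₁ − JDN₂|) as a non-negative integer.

JDN of the first date = 2338547.
JDN of the second date = 2343309.
|2343309 − 2338547| = 4762.

4762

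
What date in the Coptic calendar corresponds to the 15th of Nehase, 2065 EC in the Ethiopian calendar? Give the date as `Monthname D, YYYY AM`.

The source date corresponds to 21 August 2073 in the Gregorian calendar (JDN 2478441).
That day falls on 15 Mesori 1789 AM in the Coptic calendar.

Mesori 15, 1789 AM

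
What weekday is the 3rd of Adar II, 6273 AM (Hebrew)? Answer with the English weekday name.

Equivalently 12 March 2513 Gregorian, JDN 2638985.
2638985 ≡ 6 (mod 7); counting from Monday = 0 gives Sunday.

Sunday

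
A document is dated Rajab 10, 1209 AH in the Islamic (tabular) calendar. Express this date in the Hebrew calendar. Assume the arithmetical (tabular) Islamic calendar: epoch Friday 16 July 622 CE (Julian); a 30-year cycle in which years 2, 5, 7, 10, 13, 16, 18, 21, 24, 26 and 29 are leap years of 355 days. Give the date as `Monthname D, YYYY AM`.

Shevat 11, 5555 AM

Julian Day Number of the source date = 2376701.
Converting JDN 2376701 to the Hebrew calendar gives 11 Shevat 5555 AM.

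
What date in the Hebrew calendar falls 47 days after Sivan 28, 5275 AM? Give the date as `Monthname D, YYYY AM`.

Av 16, 5275 AM

The starting date is JDN 2274573; 2274573 + 47 = 2274620.
JDN 2274620 corresponds to Av 16, 5275 AM.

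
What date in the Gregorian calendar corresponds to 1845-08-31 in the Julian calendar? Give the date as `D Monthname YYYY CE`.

At this point the Julian calendar is 12 days behind the Gregorian.
31 August 1845 Julian + 12 days → 12 September 1845 Gregorian.

12 September 1845 CE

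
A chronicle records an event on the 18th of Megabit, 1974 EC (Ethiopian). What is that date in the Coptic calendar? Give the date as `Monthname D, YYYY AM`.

The source date corresponds to 27 March 1982 in the Gregorian calendar (JDN 2445056).
That day falls on 18 Paremhat 1698 AM in the Coptic calendar.

Paremhat 18, 1698 AM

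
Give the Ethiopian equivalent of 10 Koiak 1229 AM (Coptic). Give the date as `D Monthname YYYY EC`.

The source date corresponds to 16 December 1512 in the proleptic Gregorian calendar (JDN 2273656).
That day falls on 10 Tahsas 1505 EC in the Ethiopian calendar.

10 Tahsas 1505 EC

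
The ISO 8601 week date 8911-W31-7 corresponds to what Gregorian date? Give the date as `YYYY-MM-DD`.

8911-08-02

ISO week 1 of 8911 is the week containing the first Thursday of 8911.
Week 31, day 7 (Sunday) lands on 8911-08-02.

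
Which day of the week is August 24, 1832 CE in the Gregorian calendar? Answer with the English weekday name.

2390420 ≡ 4 (mod 7); counting from Monday = 0 gives Friday.

Friday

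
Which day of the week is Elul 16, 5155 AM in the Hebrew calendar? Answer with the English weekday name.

Equivalently 10 September 1395 Gregorian, JDN 2230826.
2230826 ≡ 3 (mod 7); counting from Monday = 0 gives Thursday.

Thursday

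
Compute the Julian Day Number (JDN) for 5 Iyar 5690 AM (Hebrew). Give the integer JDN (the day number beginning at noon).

2426100

Equivalently 3 May 1930 (Gregorian).
JDN 2299161 is 15 October 1582 CE (Gregorian); the target day is +126939 days from there, so JDN = 2426100.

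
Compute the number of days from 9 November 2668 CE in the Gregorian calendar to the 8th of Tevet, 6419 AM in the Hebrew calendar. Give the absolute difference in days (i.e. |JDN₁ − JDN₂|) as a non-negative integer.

3606

First date → JDN 2695840; second date → JDN 2692234.
The interval is |2695840 − 2692234| = 3606 days.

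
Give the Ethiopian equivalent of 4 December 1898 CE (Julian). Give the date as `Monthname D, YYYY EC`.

The source date corresponds to 16 December 1898 in the Gregorian calendar (JDN 2414640).
That day falls on 8 Tahsas 1891 EC in the Ethiopian calendar.

Tahsas 8, 1891 EC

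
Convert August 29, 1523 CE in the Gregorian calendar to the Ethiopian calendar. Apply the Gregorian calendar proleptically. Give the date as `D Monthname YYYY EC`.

Julian Day Number of the source date = 2277564.
Converting JDN 2277564 to the Ethiopian calendar gives 26 Nehase 1515 EC.

26 Nehase 1515 EC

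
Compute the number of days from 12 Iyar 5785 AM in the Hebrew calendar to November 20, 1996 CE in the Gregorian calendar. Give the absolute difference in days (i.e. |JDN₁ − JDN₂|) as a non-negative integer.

10398

First date → JDN 2460806; second date → JDN 2450408.
The interval is |2460806 − 2450408| = 10398 days.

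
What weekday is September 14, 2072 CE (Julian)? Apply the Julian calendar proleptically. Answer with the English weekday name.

In the Gregorian calendar this is 27 September 2072 (JDN 2478113).
Since JDN mod 7 = 1 (0 = Monday), the day is Tuesday.

Tuesday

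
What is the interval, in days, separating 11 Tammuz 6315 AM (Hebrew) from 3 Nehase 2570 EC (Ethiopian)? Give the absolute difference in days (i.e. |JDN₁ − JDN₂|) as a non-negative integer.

JDN of the first date = 2654437.
JDN of the second date = 2662880.
|2662880 − 2654437| = 8443.

8443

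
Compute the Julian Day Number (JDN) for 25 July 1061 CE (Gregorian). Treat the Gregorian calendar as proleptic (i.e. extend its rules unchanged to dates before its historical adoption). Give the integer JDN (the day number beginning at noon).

2108788

JDN 2400001 is 17 November 1858 CE (Gregorian), MJD 0; the target day is −291213 days from there, so JDN = 2108788.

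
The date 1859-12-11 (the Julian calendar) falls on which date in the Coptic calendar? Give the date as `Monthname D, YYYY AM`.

Koiak 14, 1576 AM

Julian Day Number of the source date = 2400402.
Converting JDN 2400402 to the Coptic calendar gives 14 Koiak 1576 AM.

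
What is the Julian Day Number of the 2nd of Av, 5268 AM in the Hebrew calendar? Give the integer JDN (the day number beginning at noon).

Equivalently 9 July 1508 (proleptic Gregorian).
JDN 2400001 is 17 November 1858 CE (Gregorian), MJD 0; the target day is −127966 days from there, so JDN = 2272035.

2272035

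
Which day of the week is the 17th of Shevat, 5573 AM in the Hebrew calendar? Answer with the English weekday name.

This is JDN 2383262 (18 January 1813 Gregorian).
2383262 ≡ 0 (mod 7); counting from Monday = 0 gives Monday.

Monday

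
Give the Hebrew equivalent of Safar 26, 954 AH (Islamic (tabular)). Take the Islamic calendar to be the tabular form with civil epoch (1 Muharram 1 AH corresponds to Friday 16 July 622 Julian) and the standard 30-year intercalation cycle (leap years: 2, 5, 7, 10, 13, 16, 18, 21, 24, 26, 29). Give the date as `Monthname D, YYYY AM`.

The source date corresponds to 27 April 1547 in the proleptic Gregorian calendar (JDN 2286206).
That day falls on 27 Nisan 5307 AM in the Hebrew calendar.

Nisan 27, 5307 AM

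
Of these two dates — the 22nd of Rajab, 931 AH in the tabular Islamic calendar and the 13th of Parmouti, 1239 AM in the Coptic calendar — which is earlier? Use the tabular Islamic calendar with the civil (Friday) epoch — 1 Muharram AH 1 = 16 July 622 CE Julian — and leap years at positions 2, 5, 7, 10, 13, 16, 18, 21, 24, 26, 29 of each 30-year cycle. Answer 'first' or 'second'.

second

First date → JDN 2278199; second date → JDN 2277431.
JDN 2277431 < JDN 2278199, so the second date is earlier.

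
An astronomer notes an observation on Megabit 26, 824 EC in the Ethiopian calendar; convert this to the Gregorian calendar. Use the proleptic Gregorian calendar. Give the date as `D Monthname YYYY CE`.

26 March 832 CE

Both dates share Julian Day Number 2025027; in the Gregorian calendar that is 26 March 832 CE.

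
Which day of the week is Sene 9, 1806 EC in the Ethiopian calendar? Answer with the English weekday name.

Equivalently 15 June 1814 Gregorian, JDN 2383775.
JDN 2383775 mod 7 = 2, and JDN 0 was a Monday, so this is a Wednesday.

Wednesday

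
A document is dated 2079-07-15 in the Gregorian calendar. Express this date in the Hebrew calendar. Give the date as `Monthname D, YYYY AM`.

Julian Day Number of the source date = 2480595.
Converting JDN 2480595 to the Hebrew calendar gives 16 Tammuz 5839 AM.

Tammuz 16, 5839 AM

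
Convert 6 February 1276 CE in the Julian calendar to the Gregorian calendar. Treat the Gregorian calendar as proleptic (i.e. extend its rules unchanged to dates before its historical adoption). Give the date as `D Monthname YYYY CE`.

13 February 1276 CE

At this point the Julian calendar is 7 days behind the Gregorian.
6 February 1276 Julian + 7 days → 13 February 1276 Gregorian.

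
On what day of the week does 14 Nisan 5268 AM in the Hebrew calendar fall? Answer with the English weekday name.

Wednesday

In the proleptic Gregorian calendar this is 25 March 1508 (JDN 2271929).
JDN 2271929 mod 7 = 2, and JDN 0 was a Monday, so this is a Wednesday.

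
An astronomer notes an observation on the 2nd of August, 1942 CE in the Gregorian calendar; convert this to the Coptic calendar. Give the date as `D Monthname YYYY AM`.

26 Epip 1658 AM

Julian Day Number of the source date = 2430574.
Converting JDN 2430574 to the Coptic calendar gives 26 Epip 1658 AM.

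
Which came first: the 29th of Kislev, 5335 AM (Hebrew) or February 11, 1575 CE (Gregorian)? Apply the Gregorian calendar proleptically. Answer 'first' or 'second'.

The two dates have Julian Day Numbers 2296307 and 2296358 respectively.
Since 2296307 < 2296358, the first date comes first.

first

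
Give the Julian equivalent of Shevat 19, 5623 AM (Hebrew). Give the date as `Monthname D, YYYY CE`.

Julian Day Number of the source date = 2401545.
Converting JDN 2401545 to the Julian calendar gives 27 January 1863 CE.

January 27, 1863 CE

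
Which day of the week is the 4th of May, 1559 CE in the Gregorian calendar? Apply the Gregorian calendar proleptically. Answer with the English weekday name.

2290596 ≡ 0 (mod 7); counting from Monday = 0 gives Monday.

Monday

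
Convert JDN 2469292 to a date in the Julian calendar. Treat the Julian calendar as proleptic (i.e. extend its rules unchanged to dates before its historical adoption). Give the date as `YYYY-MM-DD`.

JDN 2469292 is 3 August 2048 in the Gregorian calendar.
In the Julian calendar that day is 2048-07-21.

2048-07-21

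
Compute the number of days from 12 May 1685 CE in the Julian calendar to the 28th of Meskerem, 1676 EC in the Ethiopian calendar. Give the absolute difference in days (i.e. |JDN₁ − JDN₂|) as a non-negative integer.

JDN of the first date = 2336636.
JDN of the second date = 2336042.
|2336042 − 2336636| = 594.

594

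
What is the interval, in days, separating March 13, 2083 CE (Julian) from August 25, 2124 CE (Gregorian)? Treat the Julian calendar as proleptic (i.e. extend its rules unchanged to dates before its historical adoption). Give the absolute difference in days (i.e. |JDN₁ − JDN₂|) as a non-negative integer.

JDN of the first date = 2481945.
JDN of the second date = 2497072.
|2497072 − 2481945| = 15127.

15127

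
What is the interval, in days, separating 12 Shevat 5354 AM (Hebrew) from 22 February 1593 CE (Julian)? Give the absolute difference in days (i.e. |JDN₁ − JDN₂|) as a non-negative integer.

JDN of the first date = 2303289.
JDN of the second date = 2302954.
|2302954 − 2303289| = 335.

335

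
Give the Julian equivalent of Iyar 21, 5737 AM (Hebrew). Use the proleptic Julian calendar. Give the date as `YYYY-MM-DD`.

The source date corresponds to 9 May 1977 in the Gregorian calendar (JDN 2443273).
That day falls on 26 April 1977 CE in the Julian calendar.

1977-04-26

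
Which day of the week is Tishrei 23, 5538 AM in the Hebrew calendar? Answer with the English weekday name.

Friday

Equivalently 24 October 1777 Gregorian, JDN 2370393.
Since JDN mod 7 = 4 (0 = Monday), the day is Friday.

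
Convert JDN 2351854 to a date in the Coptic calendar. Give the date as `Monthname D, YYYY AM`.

Tobi 15, 1443 AM

JDN 2351854 is 21 January 1727 in the Gregorian calendar.
In the Coptic calendar that day is Tobi 15, 1443 AM.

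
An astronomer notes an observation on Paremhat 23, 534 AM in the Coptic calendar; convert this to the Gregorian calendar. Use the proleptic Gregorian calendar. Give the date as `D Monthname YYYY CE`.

Both dates share Julian Day Number 2019910; in the Gregorian calendar that is 23 March 818 CE.

23 March 818 CE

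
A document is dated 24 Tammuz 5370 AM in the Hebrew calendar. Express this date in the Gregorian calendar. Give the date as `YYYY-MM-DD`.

1610-07-15

Julian Day Number of the source date = 2309296.
Converting JDN 2309296 to the Gregorian calendar gives 15 July 1610 CE.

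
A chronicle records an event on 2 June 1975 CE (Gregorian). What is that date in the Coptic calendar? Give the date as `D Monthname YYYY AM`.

25 Pashons 1691 AM

Julian Day Number of the source date = 2442566.
Converting JDN 2442566 to the Coptic calendar gives 25 Pashons 1691 AM.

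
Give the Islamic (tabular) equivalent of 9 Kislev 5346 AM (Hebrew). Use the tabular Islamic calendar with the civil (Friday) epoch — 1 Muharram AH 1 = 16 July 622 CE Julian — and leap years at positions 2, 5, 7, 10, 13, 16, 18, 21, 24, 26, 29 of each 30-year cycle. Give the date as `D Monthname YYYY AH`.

The source date corresponds to 30 November 1585 in the Gregorian calendar (JDN 2300303).
That day falls on 7 Dhu al-Hijjah 993 AH in the tabular Islamic calendar.

7 Dhu al-Hijjah 993 AH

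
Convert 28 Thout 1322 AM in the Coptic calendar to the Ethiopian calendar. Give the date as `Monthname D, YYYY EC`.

The source date corresponds to 5 October 1605 in the Gregorian calendar (JDN 2307552).
That day falls on 28 Meskerem 1598 EC in the Ethiopian calendar.

Meskerem 28, 1598 EC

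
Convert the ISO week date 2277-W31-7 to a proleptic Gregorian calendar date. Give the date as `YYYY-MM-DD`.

2277-08-05

ISO week 1 of 2277 is the week containing the first Thursday of 2277.
Week 31, day 7 (Sunday) lands on 2277-08-05.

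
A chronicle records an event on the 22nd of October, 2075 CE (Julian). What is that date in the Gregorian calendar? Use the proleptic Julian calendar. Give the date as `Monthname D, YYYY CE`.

For dates in this range the Gregorian date is 13 days ahead of the Julian.
22 October 2075 Julian + 13 days → 4 November 2075 Gregorian.

November 4, 2075 CE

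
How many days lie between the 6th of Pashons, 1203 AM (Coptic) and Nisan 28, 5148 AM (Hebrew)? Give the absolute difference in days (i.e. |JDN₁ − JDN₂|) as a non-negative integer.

First date → JDN 2264305; second date → JDN 2228121.
The interval is |2264305 − 2228121| = 36184 days.

36184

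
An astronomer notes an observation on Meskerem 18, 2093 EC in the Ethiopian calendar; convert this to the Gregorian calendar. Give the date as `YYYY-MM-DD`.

2100-09-29

Both dates share Julian Day Number 2488341; in the Gregorian calendar that is 29 September 2100 CE.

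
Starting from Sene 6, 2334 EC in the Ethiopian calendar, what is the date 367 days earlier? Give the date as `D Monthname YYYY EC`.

4 Sene 2333 EC

Counting 367 days back from JDN 2576624 reaches JDN 2576257, which is 4 Sene 2333 EC.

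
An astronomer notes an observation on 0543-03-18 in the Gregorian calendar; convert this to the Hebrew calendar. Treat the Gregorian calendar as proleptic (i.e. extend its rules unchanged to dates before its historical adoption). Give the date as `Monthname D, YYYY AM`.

Julian Day Number of the source date = 1919463.
Converting JDN 1919463 to the Hebrew calendar gives 24 Adar 4303 AM.

Adar 24, 4303 AM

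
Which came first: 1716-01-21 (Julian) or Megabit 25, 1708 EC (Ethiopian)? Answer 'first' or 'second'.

The two dates have Julian Day Numbers 2347847 and 2347907 respectively.
Since 2347847 < 2347907, the first date comes first.

first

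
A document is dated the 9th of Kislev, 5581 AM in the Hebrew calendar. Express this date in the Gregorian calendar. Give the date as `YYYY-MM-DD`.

1820-11-15

Both dates share Julian Day Number 2386120; in the Gregorian calendar that is 15 November 1820 CE.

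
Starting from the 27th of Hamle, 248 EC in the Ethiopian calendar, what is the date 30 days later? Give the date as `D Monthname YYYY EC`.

JDN of the 27th of Hamle, 248 EC = 1814764.
1814764 + 30 = 1814794.
JDN 1814794 in the Ethiopian calendar is 27 Nehase 248 EC.

27 Nehase 248 EC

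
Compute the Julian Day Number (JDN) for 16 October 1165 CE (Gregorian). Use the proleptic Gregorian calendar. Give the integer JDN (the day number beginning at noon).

2146856

JDN 2299161 is 15 October 1582 CE (Gregorian); the target day is −152305 days from there, so JDN = 2146856.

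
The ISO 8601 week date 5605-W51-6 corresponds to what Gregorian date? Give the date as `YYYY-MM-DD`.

5605-12-24

ISO week 1 of 5605 is the week containing the first Thursday of 5605.
Week 51, day 6 (Saturday) lands on 5605-12-24.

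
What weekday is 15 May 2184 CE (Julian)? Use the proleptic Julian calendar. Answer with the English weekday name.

Equivalently 29 May 2184 Gregorian, JDN 2518899.
Since JDN mod 7 = 5 (0 = Monday), the day is Saturday.

Saturday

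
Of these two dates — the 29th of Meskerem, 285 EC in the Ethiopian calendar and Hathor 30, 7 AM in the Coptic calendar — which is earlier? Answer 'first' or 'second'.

The two dates have Julian Day Numbers 1827980 and 1827310 respectively.
Since 1827310 < 1827980, the second date comes first.

second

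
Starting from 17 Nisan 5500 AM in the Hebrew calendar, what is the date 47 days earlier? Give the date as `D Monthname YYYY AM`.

Counting 47 days back from JDN 2356686 reaches JDN 2356639, which is 29 Shevat 5500 AM.

29 Shevat 5500 AM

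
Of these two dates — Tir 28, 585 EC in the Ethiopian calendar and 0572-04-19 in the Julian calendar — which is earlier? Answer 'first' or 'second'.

First date → JDN 1937674; second date → JDN 1930090.
JDN 1930090 < JDN 1937674, so the second date is earlier.

second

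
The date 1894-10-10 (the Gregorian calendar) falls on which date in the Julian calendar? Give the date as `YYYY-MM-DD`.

1894-09-28

The Julian–Gregorian offset here is 12 days (Julian trailing).
10 October 1894 Gregorian − 12 days → 28 September 1894 Julian.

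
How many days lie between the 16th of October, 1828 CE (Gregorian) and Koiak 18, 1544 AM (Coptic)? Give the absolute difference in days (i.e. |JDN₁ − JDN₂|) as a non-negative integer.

First date → JDN 2389012; second date → JDN 2388718.
The interval is |2389012 − 2388718| = 294 days.

294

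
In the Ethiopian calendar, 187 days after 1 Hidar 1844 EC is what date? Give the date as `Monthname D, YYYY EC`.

The starting date is JDN 2397437; 2397437 + 187 = 2397624.
JDN 2397624 corresponds to Ginbot 8, 1844 EC.

Ginbot 8, 1844 EC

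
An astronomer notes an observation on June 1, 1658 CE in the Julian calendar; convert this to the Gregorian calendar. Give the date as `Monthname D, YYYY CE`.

At this point the Julian calendar is 10 days behind the Gregorian.
1 June 1658 Julian + 10 days → 11 June 1658 Gregorian.

June 11, 1658 CE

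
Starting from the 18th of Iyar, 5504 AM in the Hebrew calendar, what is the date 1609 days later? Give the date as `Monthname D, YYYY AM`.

Counting 1609 days forward from JDN 2358163 reaches JDN 2359772, which is Tishrei 3, 5509 AM.

Tishrei 3, 5509 AM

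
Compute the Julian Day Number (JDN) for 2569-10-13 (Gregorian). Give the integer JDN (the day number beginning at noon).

JDN 2451545 is 1 January 2000 CE (Gregorian); the target day is +208109 days from there, so JDN = 2659654.

2659654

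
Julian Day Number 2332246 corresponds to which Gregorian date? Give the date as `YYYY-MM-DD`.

JDN 2451545 is 1 Jan 2000; 2332246 is −119299 days from there.

1673-05-15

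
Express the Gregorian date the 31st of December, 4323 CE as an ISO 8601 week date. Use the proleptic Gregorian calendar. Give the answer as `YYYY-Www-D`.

4324-W01-1

The weekday is Monday (ISO weekday 1).
That Monday belongs to ISO week 1 of ISO year 4324.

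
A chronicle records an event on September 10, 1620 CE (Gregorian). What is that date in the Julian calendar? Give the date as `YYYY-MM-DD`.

At this point the Julian calendar is 10 days behind the Gregorian.
10 September 1620 Gregorian − 10 days → 31 August 1620 Julian.

1620-08-31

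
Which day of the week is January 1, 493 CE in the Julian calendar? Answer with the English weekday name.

In the proleptic Gregorian calendar this is 2 January 493 (JDN 1901127).
JDN 1901127 mod 7 = 4, and JDN 0 was a Monday, so this is a Friday.

Friday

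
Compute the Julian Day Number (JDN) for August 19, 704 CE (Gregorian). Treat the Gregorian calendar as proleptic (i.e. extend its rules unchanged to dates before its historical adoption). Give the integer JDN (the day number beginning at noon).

JDN 2451545 is 1 January 2000 CE (Gregorian); the target day is −473124 days from there, so JDN = 1978421.

1978421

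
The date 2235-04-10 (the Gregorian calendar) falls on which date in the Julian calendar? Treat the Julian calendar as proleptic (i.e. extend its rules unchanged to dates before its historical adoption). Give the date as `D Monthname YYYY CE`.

At this point the Julian calendar is 15 days behind the Gregorian.
10 April 2235 Gregorian − 15 days → 26 March 2235 Julian.

26 March 2235 CE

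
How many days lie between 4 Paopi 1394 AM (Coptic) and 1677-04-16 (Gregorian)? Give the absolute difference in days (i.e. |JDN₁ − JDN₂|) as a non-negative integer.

First date → JDN 2333856; second date → JDN 2333678.
The interval is |2333856 − 2333678| = 178 days.

178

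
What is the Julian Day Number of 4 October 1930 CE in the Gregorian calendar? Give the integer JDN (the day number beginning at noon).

JDN 2400001 is 17 November 1858 CE (Gregorian), MJD 0; the target day is +26253 days from there, so JDN = 2426254.

2426254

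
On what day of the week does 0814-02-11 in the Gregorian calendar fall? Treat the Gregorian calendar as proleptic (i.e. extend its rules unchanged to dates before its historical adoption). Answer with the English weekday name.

Tuesday

JDN 2018409 mod 7 = 1, and JDN 0 was a Monday, so this is a Tuesday.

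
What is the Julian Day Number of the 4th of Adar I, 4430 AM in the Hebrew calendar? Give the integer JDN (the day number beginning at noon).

1965806

In the proleptic Gregorian calendar the same day is 3 February 670.
JDN 2451545 is 1 January 2000 CE (Gregorian); the target day is −485739 days from there, so JDN = 1965806.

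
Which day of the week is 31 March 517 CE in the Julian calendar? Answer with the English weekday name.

Friday

Equivalently 2 April 517 Gregorian, JDN 1909982.
JDN 1909982 mod 7 = 4, and JDN 0 was a Monday, so this is a Friday.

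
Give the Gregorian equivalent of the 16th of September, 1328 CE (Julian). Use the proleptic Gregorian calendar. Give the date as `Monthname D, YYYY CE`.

September 24, 1328 CE

The Julian–Gregorian offset here is 8 days (Julian trailing).
16 September 1328 Julian + 8 days → 24 September 1328 Gregorian.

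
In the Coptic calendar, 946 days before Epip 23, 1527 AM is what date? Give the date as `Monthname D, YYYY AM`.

Koiak 17, 1525 AM

JDN of Epip 23, 1527 AM = 2382723.
2382723 − 946 = 2381777.
JDN 2381777 in the Coptic calendar is Koiak 17, 1525 AM.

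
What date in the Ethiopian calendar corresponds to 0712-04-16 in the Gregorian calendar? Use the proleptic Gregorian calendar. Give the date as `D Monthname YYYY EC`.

Julian Day Number of the source date = 1981218.
Converting JDN 1981218 to the Ethiopian calendar gives 17 Miyazya 704 EC.

17 Miyazya 704 EC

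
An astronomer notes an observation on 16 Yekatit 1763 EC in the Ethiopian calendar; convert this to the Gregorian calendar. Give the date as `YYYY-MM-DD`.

Julian Day Number of the source date = 2367956.
Converting JDN 2367956 to the Gregorian calendar gives 21 February 1771 CE.

1771-02-21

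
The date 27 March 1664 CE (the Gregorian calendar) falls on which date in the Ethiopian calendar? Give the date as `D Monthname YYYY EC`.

21 Megabit 1656 EC

Both dates share Julian Day Number 2328910; in the Ethiopian calendar that is 21 Megabit 1656 EC.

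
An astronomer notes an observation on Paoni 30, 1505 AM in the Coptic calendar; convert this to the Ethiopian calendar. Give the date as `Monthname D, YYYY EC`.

The source date corresponds to 5 July 1789 in the Gregorian calendar (JDN 2374665).
That day falls on 30 Sene 1781 EC in the Ethiopian calendar.

Sene 30, 1781 EC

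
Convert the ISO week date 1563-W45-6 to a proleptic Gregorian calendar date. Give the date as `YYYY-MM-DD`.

ISO week 1 of 1563 is the week containing the first Thursday of 1563.
Week 45, day 6 (Saturday) lands on 1563-11-09.

1563-11-09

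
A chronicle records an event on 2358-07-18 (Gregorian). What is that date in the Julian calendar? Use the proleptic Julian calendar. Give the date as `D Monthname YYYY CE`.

The Julian–Gregorian offset here is 16 days (Julian trailing).
18 July 2358 Gregorian − 16 days → 2 July 2358 Julian.

2 July 2358 CE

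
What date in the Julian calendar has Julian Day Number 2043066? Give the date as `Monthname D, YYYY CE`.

The proleptic Gregorian equivalent of JDN 2043066 is 15 August 881.
In the Julian calendar that day is August 11, 881 CE.

August 11, 881 CE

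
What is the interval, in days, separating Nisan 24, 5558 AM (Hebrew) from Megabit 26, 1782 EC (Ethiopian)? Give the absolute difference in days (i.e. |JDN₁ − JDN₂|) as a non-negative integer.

First date → JDN 2377866; second date → JDN 2374936.
The interval is |2377866 − 2374936| = 2930 days.

2930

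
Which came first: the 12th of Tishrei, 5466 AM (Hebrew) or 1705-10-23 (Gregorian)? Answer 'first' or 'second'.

The two dates have Julian Day Numbers 2344071 and 2344094 respectively.
Since 2344071 < 2344094, the first date comes first.

first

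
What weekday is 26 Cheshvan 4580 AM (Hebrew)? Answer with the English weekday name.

Equivalently 22 November 819 Gregorian, JDN 2020519.
Since JDN mod 7 = 4 (0 = Monday), the day is Friday.

Friday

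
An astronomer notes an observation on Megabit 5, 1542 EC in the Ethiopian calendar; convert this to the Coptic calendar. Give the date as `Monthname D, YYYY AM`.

Julian Day Number of the source date = 2287255.
Converting JDN 2287255 to the Coptic calendar gives 5 Paremhat 1266 AM.

Paremhat 5, 1266 AM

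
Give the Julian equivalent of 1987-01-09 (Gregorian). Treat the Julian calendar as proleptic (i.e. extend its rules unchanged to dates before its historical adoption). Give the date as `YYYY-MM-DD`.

The Julian–Gregorian offset here is 13 days (Julian trailing).
9 January 1987 Gregorian − 13 days → 27 December 1986 Julian.

1986-12-27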